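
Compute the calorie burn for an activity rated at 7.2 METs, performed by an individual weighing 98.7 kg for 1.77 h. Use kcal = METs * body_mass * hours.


Product of METs and mass = 7.2 * 98.7 = 710.64
Total kcal = 710.64 * 1.77 = 1257.83 kcal

1257.83 kcal


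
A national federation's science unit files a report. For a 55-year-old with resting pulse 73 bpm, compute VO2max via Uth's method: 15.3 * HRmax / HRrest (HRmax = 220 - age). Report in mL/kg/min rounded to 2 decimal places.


Step 1: HRmax = 220 - 55 = 165 bpm
Step 2: Ratio = 165 / 73 = 2.2603
Step 3: VO2max = 15.3 * 2.2603 = 34.58 mL/kg/min

34.58 mL/kg/min


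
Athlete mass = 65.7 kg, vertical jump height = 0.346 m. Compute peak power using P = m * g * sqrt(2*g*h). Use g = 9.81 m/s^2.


sqrt(2 * 9.81 * 0.346) = sqrt(6.78852) = 2.605479 m/s
P = 65.7 * 9.81 * 2.605479
= 1679.28 W

1679.28 W


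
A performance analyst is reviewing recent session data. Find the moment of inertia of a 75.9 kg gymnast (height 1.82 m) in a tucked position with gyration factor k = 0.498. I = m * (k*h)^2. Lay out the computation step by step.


Radius of gyration = 0.498 * 1.82 = 0.90636 m
I = 75.9 * 0.90636^2
= 75.9 * 0.821488
= 62.351 kg*m^2

62.351 kg*m^2


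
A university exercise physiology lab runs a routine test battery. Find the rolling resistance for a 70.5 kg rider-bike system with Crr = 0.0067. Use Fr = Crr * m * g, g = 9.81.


m * g = 70.5 * 9.81 = 691.605 N
Fr = 0.0067 * 691.605 = 4.634 N

4.634 N


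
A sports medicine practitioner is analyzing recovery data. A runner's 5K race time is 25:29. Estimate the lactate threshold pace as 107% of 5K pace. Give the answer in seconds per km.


Total race time = 25*60 + 29 = 1529 seconds
5K pace = 1529 / 5 = 305.8 sec/km
LT pace = 305.8 * 1.07 = 327.21 sec/km

327.21 s/km


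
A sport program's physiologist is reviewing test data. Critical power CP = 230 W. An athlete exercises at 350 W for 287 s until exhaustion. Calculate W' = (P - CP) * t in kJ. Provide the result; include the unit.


P - CP = 350 - 230 = 120 W
W' = 120 * 287 = 34440 J
= 34440 / 1000 = 34.44 kJ

34.44 kJ


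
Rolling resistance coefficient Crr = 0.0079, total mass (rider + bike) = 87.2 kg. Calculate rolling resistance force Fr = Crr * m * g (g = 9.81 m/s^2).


Fr = Crr * m * g
= 0.0079 * 87.2 * 9.81
= 6.758 N

6.758 N


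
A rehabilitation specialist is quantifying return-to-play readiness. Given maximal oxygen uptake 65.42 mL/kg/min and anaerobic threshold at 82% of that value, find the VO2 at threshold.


Percentage as decimal = 0.82
VO2 at AT = 65.42 * 0.82 = 53.64 mL/kg/min

53.64 mL/kg/min


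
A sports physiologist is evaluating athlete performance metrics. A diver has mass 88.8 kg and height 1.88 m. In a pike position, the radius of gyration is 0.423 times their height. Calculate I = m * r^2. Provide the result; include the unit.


r = 0.423 * 1.88 = 0.79524 m
I = m * r^2 = 88.8 * 0.632407 = 56.158 kg*m^2

56.158 kg*m^2


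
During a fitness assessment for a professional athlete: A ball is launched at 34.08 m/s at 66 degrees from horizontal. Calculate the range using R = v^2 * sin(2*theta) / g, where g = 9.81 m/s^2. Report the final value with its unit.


sin(2 * 66) = sin(132) = 0.743145
v^2 = 34.08^2 = 1161.4464
R = 1161.4464 * 0.743145 / 9.81
= 87.984 m

87.984 m


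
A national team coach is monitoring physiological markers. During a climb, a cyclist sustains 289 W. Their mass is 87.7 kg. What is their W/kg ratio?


Power-to-weight = 289 W / 87.7 kg
= 3.295 W/kg

3.295 W/kg


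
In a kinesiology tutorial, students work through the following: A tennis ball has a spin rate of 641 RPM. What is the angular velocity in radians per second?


Convert RPM to rad/s: multiply by 2*pi and divide by 60
omega = 641 * 2 * pi / 60
= 67.125 rad/s

67.125 rad/s


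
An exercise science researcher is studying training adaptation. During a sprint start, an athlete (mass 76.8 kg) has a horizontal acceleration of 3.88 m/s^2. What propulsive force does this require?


Propulsive force = mass * acceleration
= 76.8 kg * 3.88 m/s^2
= 297.98 N

297.98 N


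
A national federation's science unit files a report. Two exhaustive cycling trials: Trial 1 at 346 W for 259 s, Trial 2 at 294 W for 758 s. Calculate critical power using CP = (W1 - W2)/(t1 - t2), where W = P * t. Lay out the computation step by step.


W1 = 346 * 259 = 89614 J
W2 = 294 * 758 = 222852 J
CP = (89614 - 222852) / (259 - 758)
= -133238 / -499
= 267.01 W

267.01 W


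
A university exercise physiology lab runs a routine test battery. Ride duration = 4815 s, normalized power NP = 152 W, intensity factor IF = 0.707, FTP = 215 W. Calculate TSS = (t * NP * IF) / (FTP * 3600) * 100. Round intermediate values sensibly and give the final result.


Numerator = 4815 * 152 * 0.707 = 517439.16
Denominator = 215 * 3600 = 774000
TSS = 517439.16 / 774000 * 100
= 66.85

66.85 TSS


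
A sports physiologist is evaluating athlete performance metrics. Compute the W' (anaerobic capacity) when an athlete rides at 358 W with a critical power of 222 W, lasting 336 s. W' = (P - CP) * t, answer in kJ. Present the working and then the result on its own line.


Above-CP power = 136 W
Duration = 336 s
W' = 136 * 336 = 45696 J
Convert: 45696 / 1000 = 45.696 kJ

45.696 kJ


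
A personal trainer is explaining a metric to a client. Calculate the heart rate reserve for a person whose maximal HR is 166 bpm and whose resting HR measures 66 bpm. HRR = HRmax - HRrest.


HRmax = 166 bpm
HRrest = 66 bpm
HRR = 166 - 66 = 100 bpm

100 bpm


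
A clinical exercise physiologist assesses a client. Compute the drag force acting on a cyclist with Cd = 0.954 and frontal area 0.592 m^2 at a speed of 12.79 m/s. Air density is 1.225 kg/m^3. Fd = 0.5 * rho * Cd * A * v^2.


Step 1: v^2 = 163.5841
Step 2: Fd = 0.5 * 1.225 * 0.954 * 0.592 * 163.5841
= 56.587 N

56.587 N


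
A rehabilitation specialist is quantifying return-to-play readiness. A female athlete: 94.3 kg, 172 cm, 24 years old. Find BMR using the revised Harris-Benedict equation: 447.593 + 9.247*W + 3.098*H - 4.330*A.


Intercept = 447.593
Weight contribution = 9.247 * 94.3 = 871.9921
Height contribution = 3.098 * 172 = 532.856
Age contribution = 4.33 * 24 = 103.92
BMR = 447.593 + 871.9921 + 532.856 - 103.92
= 1748.52 kcal/day

1748.52 kcal/day


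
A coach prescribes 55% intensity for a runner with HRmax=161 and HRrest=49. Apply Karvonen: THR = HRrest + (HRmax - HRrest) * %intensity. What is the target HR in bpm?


Heart rate reserve = 161 - 49 = 112
Intensity fraction = 55 / 100 = 0.55
THR = 49 + 112 * 0.55 = 110.6 bpm

110.6 bpm


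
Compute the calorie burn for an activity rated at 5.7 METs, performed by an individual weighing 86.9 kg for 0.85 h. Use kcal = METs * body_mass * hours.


Product of METs and mass = 5.7 * 86.9 = 495.33
Total kcal = 495.33 * 0.85 = 421.03 kcal

421.03 kcal


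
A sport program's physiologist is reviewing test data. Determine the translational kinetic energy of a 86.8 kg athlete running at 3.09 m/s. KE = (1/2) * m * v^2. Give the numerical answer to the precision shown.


KE = 0.5 * m * v^2
= 0.5 * 86.8 * 3.09^2
= 0.5 * 86.8 * 9.5481
= 414.39 J

414.39 J


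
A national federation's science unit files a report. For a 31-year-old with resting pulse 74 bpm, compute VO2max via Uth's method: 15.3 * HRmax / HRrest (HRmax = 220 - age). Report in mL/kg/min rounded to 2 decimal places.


Step 1: HRmax = 220 - 31 = 189 bpm
Step 2: Ratio = 189 / 74 = 2.5541
Step 3: VO2max = 15.3 * 2.5541 = 39.08 mL/kg/min

39.08 mL/kg/min


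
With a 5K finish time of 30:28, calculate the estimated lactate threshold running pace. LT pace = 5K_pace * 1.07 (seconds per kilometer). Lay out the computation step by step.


Race duration = 1828 s for 5 km
Average pace = 1828 / 5 = 365.6 s/km
LT pace = 365.6 * 1.07
= 391.19 s/km

391.19 s/km


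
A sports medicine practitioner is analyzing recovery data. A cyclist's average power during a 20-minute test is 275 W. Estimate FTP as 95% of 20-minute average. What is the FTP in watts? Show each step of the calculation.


FTP = 20-min power * 0.95
= 275 * 0.95
= 261.25 W

261.25 W


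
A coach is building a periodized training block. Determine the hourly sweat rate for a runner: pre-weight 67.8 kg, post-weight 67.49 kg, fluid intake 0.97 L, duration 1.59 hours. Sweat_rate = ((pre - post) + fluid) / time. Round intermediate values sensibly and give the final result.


Mass lost = 67.8 - 67.49 = 0.31 kg
Add fluid consumed: 0.31 + 0.97 = 1.28 L total sweat
Sweat rate = 1.28 / 1.59 = 0.805 L/h

0.805 L/h


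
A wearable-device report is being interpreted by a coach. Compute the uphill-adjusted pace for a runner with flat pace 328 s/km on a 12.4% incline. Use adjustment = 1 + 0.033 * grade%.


Adjustment factor = 1 + 0.033 * 12.4 = 1.4092
Grade-adjusted pace = 328 * 1.4092 = 462.22 s/km

462.22 s/km


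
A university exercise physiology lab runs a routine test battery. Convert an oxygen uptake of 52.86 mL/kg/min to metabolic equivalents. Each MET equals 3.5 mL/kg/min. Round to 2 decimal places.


One MET = 3.5 mL/kg/min
Number of METs = 52.86 / 3.5
= 15.1 METs

15.1 METs


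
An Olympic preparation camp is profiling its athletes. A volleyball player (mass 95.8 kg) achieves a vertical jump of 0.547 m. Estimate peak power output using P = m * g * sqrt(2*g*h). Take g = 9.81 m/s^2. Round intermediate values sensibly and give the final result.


2 * g * h = 2 * 9.81 * 0.547 = 10.73214
sqrt(10.73214) = 3.275995 m/s
P = 95.8 * 9.81 * 3.275995 = 3078.77 W

3078.77 W


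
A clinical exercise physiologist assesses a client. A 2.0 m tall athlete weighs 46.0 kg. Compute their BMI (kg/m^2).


height^2 = 4.0 m^2
BMI = 46.0 / 4.0 = 11.5 kg/m^2

11.5 kg/m^2


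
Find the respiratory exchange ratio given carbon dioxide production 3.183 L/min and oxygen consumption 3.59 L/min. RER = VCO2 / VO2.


VCO2 = 3.183 L/min
VO2 = 3.59 L/min
RER = 3.183 / 3.59 = 0.8866

0.8866


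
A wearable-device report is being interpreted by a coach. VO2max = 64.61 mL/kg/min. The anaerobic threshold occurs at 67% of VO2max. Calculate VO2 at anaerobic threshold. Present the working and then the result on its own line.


AT fraction = 67 / 100 = 0.67
AT VO2 = 64.61 * 0.67
= 43.29 mL/kg/min

43.29 mL/kg/min


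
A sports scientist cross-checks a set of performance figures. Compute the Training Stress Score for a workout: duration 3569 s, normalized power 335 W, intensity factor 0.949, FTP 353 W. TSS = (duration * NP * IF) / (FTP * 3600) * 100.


Product = 3569 * 335 * 0.949 = 1134638.635
Base = 353 * 3600 = 1270800
TSS = 1134638.635 / 1270800 * 100 = 89.29

89.29 TSS


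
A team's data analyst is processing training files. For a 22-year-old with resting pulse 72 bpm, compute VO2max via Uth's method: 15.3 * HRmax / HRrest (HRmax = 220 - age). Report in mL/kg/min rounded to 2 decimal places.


Step 1: HRmax = 220 - 22 = 198 bpm
Step 2: Ratio = 198 / 72 = 2.75
Step 3: VO2max = 15.3 * 2.75 = 42.08 mL/kg/min

42.08 mL/kg/min


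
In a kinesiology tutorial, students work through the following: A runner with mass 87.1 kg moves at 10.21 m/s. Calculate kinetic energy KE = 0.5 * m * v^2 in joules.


v^2 = 10.21^2 = 104.2441
KE = 0.5 * 87.1 * 104.2441
= 4539.83 J

4539.83 J


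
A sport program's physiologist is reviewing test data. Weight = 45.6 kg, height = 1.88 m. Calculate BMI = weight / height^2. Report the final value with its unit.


height^2 = 1.88^2 = 3.5344
BMI = 45.6 / 3.5344 = 12.9 kg/m^2

12.9 kg/m^2


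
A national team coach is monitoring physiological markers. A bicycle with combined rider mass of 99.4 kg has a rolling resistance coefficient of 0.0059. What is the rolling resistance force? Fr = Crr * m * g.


Fr = 0.0059 * 99.4 * 9.81
= 0.58646 * 9.81
= 5.753 N

5.753 N


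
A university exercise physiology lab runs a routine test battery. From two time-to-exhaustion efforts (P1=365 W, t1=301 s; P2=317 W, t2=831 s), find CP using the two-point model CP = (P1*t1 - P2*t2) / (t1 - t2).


Work in trial 1 = 109865 J
Work in trial 2 = 263427 J
Delta work = -153562 J
Delta time = -530 s
CP = -153562 / -530 = 289.74 W

289.74 W


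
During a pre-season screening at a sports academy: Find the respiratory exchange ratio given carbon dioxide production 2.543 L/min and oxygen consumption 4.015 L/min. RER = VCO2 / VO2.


VCO2 = 2.543 L/min
VO2 = 4.015 L/min
RER = 2.543 / 4.015 = 0.6334

0.6334


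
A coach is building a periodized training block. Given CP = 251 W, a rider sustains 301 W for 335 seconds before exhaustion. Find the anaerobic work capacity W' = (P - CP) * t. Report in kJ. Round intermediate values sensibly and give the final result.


Excess power = 301 - 251 = 50 W
Work above CP = 50 * 335 = 16750 J
W' = 16.75 kJ

16.75 kJ


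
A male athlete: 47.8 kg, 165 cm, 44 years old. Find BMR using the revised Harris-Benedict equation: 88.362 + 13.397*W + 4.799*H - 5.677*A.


Intercept = 88.362
Weight contribution = 13.397 * 47.8 = 640.3766
Height contribution = 4.799 * 165 = 791.835
Age contribution = 5.677 * 44 = 249.788
BMR = 88.362 + 640.3766 + 791.835 - 249.788
= 1270.79 kcal/day

1270.79 kcal/day


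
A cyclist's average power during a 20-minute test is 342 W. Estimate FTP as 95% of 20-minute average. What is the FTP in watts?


FTP = 20-min power * 0.95
= 342 * 0.95
= 324.9 W

324.9 W


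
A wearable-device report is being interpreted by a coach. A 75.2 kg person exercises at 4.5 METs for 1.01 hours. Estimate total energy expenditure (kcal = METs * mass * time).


Energy = METs * mass(kg) * time(h)
= 4.5 * 75.2 * 1.01
= 341.78 kcal

341.78 kcal


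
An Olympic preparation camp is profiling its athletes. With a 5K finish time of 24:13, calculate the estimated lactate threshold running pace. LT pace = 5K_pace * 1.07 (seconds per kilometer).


Race duration = 1453 s for 5 km
Average pace = 1453 / 5 = 290.6 s/km
LT pace = 290.6 * 1.07
= 310.94 s/km

310.94 s/km


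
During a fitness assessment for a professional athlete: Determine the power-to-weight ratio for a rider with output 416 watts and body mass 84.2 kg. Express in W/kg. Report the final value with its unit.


P/W = 416 / 84.2 = 4.941 W/kg

4.941 W/kg


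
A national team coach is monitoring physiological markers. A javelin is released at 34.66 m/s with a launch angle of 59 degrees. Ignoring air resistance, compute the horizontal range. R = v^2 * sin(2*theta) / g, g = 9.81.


Launch speed squared = 1201.3156
sin(2 * 59 deg) = 0.882948
Range = 1201.3156 * 0.882948 / 9.81
= 108.124 m

108.124 m


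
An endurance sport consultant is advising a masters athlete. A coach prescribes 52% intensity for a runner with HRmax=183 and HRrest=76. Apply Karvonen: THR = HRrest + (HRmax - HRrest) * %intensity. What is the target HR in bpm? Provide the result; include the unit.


Heart rate reserve = 183 - 76 = 107
Intensity fraction = 52 / 100 = 0.52
THR = 76 + 107 * 0.52 = 131.64 bpm

131.64 bpm


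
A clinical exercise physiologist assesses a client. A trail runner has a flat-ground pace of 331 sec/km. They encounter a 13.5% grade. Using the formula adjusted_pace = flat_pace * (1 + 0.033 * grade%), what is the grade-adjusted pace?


Grade factor = 1 + 0.033 * 13.5 = 1.4455
Adjusted = 331 * 1.4455 = 478.46 sec/km

478.46 s/km


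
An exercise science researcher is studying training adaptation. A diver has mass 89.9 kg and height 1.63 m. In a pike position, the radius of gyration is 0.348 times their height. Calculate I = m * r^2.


r = 0.348 * 1.63 = 0.56724 m
I = m * r^2 = 89.9 * 0.321761 = 28.926 kg*m^2

28.926 kg*m^2


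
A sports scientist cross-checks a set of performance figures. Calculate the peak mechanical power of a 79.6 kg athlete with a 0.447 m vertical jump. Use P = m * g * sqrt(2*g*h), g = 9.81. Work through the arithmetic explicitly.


First, sqrt(2gh) = sqrt(2 * 9.81 * 0.447)
= sqrt(8.77014) = 2.961442 m/s
Power = 79.6 * 9.81 * 2.961442 = 2312.52 W

2312.52 W


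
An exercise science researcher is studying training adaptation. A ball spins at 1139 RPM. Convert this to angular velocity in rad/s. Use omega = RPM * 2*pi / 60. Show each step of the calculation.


omega = 1139 * 2 * pi / 60
= 1139 * 6.28318531 / 60
= 7156.548 / 60
= 119.276 rad/s

119.276 rad/s


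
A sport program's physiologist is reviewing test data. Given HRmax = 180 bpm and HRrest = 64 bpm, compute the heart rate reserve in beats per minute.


Heart rate reserve = maximum HR minus resting HR
HRR = 180 - 64 = 116 bpm

116 bpm


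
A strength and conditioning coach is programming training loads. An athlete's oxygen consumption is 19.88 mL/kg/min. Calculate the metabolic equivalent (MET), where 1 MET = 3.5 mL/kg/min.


MET = VO2 / 3.5
= 19.88 / 3.5
= 5.68 METs

5.68 METs


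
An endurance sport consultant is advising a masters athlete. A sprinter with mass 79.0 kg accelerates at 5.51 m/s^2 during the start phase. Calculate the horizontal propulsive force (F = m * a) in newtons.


F = m * a
= 79.0 * 5.51
= 435.29 N

435.29 N


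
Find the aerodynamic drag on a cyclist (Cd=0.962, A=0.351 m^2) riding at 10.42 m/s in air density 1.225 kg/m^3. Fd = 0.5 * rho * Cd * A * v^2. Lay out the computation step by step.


Fd = 0.5 * 1.225 * 0.962 * 0.351 * 10.42^2
= 0.5 * 1.225 * 0.962 * 0.351 * 108.5764
= 22.456 N

22.456 N


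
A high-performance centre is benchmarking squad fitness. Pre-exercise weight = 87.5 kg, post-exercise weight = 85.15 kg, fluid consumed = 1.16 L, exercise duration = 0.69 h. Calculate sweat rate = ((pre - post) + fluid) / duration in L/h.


Weight loss = 87.5 - 85.15 = 2.35 kg (approx L)
Total sweat = 2.35 + 1.16 = 3.51 L
Sweat rate = 3.51 / 0.69 = 5.087 L/h

5.087 L/h


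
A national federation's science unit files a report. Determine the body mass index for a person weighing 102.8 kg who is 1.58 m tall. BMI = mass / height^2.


BMI = mass / height^2
= 102.8 / 1.58^2
= 102.8 / 2.4964
= 41.18 kg/m^2

41.18 kg/m^2


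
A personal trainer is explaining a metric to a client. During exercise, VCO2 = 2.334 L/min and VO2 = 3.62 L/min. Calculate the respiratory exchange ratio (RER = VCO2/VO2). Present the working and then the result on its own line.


RER = VCO2 / VO2
= 2.334 / 3.62
= 0.6448

0.6448


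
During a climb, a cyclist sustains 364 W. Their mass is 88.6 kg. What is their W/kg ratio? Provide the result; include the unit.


Power-to-weight = 364 W / 88.6 kg
= 4.108 W/kg

4.108 W/kg


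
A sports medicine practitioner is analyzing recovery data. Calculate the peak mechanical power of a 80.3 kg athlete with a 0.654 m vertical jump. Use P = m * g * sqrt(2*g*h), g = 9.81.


First, sqrt(2gh) = sqrt(2 * 9.81 * 0.654)
= sqrt(12.83148) = 3.582106 m/s
Power = 80.3 * 9.81 * 3.582106 = 2821.78 W

2821.78 W


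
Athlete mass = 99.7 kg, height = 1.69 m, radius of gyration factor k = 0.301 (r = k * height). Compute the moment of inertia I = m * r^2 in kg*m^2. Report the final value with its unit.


r = k * height = 0.301 * 1.69 = 0.50869 m
r^2 = 0.50869^2 = 0.258766
I = 99.7 * 0.258766 = 25.799 kg*m^2

25.799 kg*m^2


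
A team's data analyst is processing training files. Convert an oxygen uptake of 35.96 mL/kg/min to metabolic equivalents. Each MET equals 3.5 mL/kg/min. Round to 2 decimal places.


One MET = 3.5 mL/kg/min
Number of METs = 35.96 / 3.5
= 10.27 METs

10.27 METs


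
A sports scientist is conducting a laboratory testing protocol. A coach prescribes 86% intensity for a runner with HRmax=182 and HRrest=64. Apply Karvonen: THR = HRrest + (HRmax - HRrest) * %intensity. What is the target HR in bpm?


Heart rate reserve = 182 - 64 = 118
Intensity fraction = 86 / 100 = 0.86
THR = 64 + 118 * 0.86 = 165.48 bpm

165.48 bpm


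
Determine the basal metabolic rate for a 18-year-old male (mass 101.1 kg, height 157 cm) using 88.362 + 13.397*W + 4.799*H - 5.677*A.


BMR = 88.362 + 13.397*101.1 + 4.799*157 - 5.677*18
= 2094.06 kcal/day

2094.06 kcal/day


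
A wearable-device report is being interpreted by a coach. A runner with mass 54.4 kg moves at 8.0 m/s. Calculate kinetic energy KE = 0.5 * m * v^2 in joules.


v^2 = 8.0^2 = 64.0
KE = 0.5 * 54.4 * 64.0
= 1740.8 J

1740.8 J


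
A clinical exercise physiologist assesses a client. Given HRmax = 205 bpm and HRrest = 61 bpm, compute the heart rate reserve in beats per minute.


Heart rate reserve = maximum HR minus resting HR
HRR = 205 - 61 = 144 bpm

144 bpm


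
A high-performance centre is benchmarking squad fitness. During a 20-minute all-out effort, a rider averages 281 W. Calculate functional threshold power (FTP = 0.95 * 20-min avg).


FTP = 0.95 * 281
= 266.95 W

266.95 W


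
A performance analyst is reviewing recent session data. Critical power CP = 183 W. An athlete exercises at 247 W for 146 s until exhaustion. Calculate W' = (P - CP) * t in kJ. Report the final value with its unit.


P - CP = 247 - 183 = 64 W
W' = 64 * 146 = 9344 J
= 9344 / 1000 = 9.344 kJ

9.344 kJ


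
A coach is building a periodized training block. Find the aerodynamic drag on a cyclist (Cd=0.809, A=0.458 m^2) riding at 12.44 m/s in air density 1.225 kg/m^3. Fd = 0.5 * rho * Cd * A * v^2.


Fd = 0.5 * 1.225 * 0.809 * 0.458 * 12.44^2
= 0.5 * 1.225 * 0.809 * 0.458 * 154.7536
= 35.121 N

35.121 N


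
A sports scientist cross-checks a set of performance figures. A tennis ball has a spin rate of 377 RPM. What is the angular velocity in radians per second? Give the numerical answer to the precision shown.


Convert RPM to rad/s: multiply by 2*pi and divide by 60
omega = 377 * 2 * pi / 60
= 39.479 rad/s

39.479 rad/s


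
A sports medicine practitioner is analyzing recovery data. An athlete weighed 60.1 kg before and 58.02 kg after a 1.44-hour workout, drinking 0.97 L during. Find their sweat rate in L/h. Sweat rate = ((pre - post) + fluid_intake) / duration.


Body mass change = 2.08 kg
Total sweat loss = 2.08 + 0.97 = 3.05 L
Rate = 3.05 / 1.44 = 2.118 L/h

2.118 L/h


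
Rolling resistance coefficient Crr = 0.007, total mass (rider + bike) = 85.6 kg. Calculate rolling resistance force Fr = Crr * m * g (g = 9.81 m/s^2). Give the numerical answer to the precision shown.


Fr = Crr * m * g
= 0.007 * 85.6 * 9.81
= 5.878 N

5.878 N


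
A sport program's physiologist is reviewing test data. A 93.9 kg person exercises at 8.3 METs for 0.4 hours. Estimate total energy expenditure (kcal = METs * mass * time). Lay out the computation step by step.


Energy = METs * mass(kg) * time(h)
= 8.3 * 93.9 * 0.4
= 311.75 kcal

311.75 kcal


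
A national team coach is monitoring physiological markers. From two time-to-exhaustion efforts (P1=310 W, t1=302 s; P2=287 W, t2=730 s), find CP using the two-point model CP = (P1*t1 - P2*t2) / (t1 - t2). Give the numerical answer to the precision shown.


Work in trial 1 = 93620 J
Work in trial 2 = 209510 J
Delta work = -115890 J
Delta time = -428 s
CP = -115890 / -428 = 270.77 W

270.77 W


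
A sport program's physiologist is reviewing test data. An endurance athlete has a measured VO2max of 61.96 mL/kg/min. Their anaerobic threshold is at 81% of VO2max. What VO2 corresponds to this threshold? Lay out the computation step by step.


Anaerobic threshold VO2 = VO2max * 81%
= 61.96 * 0.81
= 50.19 mL/kg/min

50.19 mL/kg/min


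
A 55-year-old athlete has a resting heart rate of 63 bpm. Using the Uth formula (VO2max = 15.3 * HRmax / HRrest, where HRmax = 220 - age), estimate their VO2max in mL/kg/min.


HRmax = 220 - 55 = 165 bpm
Ratio = HRmax / HRrest = 165 / 63 = 2.619
VO2max = 15.3 * 2.619 = 40.07 mL/kg/min

40.07 mL/kg/min


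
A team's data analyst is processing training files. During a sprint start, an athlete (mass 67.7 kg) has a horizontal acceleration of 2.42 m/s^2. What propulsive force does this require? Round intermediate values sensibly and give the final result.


Propulsive force = mass * acceleration
= 67.7 kg * 2.42 m/s^2
= 163.83 N

163.83 N


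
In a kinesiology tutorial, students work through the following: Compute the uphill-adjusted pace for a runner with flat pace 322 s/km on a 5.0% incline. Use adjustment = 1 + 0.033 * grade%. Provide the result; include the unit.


Adjustment factor = 1 + 0.033 * 5.0 = 1.165
Grade-adjusted pace = 322 * 1.165 = 375.13 s/km

375.13 s/km


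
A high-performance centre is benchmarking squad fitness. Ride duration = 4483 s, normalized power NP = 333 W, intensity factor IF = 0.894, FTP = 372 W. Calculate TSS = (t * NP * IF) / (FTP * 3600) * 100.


Numerator = 4483 * 333 * 0.894 = 1334598.066
Denominator = 372 * 3600 = 1339200
TSS = 1334598.066 / 1339200 * 100
= 99.66

99.66 TSS


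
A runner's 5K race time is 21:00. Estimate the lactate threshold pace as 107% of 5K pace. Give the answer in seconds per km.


Total race time = 21*60 + 0 = 1260 seconds
5K pace = 1260 / 5 = 252.0 sec/km
LT pace = 252.0 * 1.07 = 269.64 sec/km

269.64 s/km


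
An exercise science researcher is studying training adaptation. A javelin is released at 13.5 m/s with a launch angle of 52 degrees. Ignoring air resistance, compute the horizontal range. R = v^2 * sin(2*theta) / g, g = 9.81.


Launch speed squared = 182.25
sin(2 * 52 deg) = 0.970296
Range = 182.25 * 0.970296 / 9.81
= 18.026 m

18.026 m


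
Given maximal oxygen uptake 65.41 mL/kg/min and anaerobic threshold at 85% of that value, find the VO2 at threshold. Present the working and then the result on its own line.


Percentage as decimal = 0.85
VO2 at AT = 65.41 * 0.85 = 55.6 mL/kg/min

55.6 mL/kg/min


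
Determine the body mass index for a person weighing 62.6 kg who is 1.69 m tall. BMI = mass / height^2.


BMI = mass / height^2
= 62.6 / 1.69^2
= 62.6 / 2.8561
= 21.92 kg/m^2

21.92 kg/m^2


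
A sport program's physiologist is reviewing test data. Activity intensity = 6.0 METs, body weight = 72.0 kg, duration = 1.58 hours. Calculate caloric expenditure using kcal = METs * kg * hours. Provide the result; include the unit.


kcal = 6.0 * 72.0 * 1.58
= 432.0 * 1.58
= 682.56 kcal

682.56 kcal


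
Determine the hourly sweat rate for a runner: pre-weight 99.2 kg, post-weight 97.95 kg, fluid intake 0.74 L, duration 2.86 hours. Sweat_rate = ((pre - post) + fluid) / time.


Mass lost = 99.2 - 97.95 = 1.25 kg
Add fluid consumed: 1.25 + 0.74 = 1.99 L total sweat
Sweat rate = 1.99 / 2.86 = 0.696 L/h

0.696 L/h


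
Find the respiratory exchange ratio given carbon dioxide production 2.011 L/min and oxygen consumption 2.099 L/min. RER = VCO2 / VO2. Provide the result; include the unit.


VCO2 = 2.011 L/min
VO2 = 2.099 L/min
RER = 2.011 / 2.099 = 0.9581

0.9581


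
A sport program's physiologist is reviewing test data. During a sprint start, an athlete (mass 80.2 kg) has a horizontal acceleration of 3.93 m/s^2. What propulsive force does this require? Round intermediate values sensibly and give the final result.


Propulsive force = mass * acceleration
= 80.2 kg * 3.93 m/s^2
= 315.19 N

315.19 N


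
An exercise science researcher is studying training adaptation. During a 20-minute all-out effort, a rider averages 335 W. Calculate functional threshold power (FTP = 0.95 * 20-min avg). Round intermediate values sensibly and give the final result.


FTP = 0.95 * 335
= 318.25 W

318.25 W


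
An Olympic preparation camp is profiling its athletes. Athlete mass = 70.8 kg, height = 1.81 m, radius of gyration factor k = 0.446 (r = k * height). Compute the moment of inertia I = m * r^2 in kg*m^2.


r = k * height = 0.446 * 1.81 = 0.80726 m
r^2 = 0.80726^2 = 0.651669
I = 70.8 * 0.651669 = 46.138 kg*m^2

46.138 kg*m^2


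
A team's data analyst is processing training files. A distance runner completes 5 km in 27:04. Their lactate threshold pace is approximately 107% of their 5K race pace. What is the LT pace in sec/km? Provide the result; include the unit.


Convert to seconds: 27 min 4 s = 1624 s
Pace per km = 1624 / 5 = 324.8 s/km
LT pace = 324.8 * 1.07 = 347.54 s/km

347.54 s/km


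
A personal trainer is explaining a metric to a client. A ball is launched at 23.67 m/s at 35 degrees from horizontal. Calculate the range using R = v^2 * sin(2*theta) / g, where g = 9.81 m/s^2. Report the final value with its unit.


sin(2 * 35) = sin(70) = 0.939693
v^2 = 23.67^2 = 560.2689
R = 560.2689 * 0.939693 / 9.81
= 53.668 m

53.668 m


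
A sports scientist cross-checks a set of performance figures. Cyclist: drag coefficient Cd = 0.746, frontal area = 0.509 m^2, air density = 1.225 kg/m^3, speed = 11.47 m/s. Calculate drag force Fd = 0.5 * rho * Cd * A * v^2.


v^2 = 11.47^2 = 131.5609
Fd = 0.5 * 1.225 * 0.746 * 0.509 * 131.5609
= 30.598 N

30.598 N


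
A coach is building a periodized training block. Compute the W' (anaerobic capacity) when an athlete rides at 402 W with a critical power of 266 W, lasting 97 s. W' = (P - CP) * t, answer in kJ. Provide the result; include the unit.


Above-CP power = 136 W
Duration = 97 s
W' = 136 * 97 = 13192 J
Convert: 13192 / 1000 = 13.192 kJ

13.192 kJ


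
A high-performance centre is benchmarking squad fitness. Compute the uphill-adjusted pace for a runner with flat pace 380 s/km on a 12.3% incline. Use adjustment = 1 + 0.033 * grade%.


Adjustment factor = 1 + 0.033 * 12.3 = 1.4059
Grade-adjusted pace = 380 * 1.4059 = 534.24 s/km

534.24 s/km


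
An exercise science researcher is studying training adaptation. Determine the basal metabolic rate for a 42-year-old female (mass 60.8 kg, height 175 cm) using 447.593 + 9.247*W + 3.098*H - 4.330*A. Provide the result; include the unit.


BMR = 447.593 + 9.247*60.8 + 3.098*175 - 4.330*42
= 1370.1 kcal/day

1370.1 kcal/day


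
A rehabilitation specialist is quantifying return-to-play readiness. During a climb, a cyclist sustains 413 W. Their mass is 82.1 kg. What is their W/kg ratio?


Power-to-weight = 413 W / 82.1 kg
= 5.03 W/kg

5.03 W/kg


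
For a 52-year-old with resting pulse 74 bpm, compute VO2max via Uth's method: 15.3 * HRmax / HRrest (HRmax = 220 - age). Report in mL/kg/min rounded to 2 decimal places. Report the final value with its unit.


Step 1: HRmax = 220 - 52 = 168 bpm
Step 2: Ratio = 168 / 74 = 2.2703
Step 3: VO2max = 15.3 * 2.2703 = 34.74 mL/kg/min

34.74 mL/kg/min


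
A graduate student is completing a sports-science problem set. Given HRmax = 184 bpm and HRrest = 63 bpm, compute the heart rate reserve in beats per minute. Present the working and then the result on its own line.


Heart rate reserve = maximum HR minus resting HR
HRR = 184 - 63 = 121 bpm

121 bpm


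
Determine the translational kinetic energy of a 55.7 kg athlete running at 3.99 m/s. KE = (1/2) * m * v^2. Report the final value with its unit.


KE = 0.5 * m * v^2
= 0.5 * 55.7 * 3.99^2
= 0.5 * 55.7 * 15.9201
= 443.37 J

443.37 J


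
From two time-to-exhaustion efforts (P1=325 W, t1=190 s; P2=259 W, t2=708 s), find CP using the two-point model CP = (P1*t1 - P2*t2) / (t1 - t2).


Work in trial 1 = 61750 J
Work in trial 2 = 183372 J
Delta work = -121622 J
Delta time = -518 s
CP = -121622 / -518 = 234.79 W

234.79 W


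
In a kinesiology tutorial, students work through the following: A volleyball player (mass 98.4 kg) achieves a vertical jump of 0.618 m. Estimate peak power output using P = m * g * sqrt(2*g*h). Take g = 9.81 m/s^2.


2 * g * h = 2 * 9.81 * 0.618 = 12.12516
sqrt(12.12516) = 3.48212 m/s
P = 98.4 * 9.81 * 3.48212 = 3361.3 W

3361.3 W


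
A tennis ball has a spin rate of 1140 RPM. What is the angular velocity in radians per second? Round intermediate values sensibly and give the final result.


Convert RPM to rad/s: multiply by 2*pi and divide by 60
omega = 1140 * 2 * pi / 60
= 119.381 rad/s

119.381 rad/s


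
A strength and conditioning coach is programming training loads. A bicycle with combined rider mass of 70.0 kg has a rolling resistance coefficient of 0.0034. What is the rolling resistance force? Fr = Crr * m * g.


Fr = 0.0034 * 70.0 * 9.81
= 0.238 * 9.81
= 2.335 N

2.335 N


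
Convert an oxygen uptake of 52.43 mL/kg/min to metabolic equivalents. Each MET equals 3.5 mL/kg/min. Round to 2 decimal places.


One MET = 3.5 mL/kg/min
Number of METs = 52.43 / 3.5
= 14.98 METs

14.98 METs


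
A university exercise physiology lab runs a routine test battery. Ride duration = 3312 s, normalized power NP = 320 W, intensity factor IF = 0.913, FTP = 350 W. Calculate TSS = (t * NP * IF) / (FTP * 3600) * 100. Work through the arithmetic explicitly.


Numerator = 3312 * 320 * 0.913 = 967633.92
Denominator = 350 * 3600 = 1260000
TSS = 967633.92 / 1260000 * 100
= 76.8

76.8 TSS


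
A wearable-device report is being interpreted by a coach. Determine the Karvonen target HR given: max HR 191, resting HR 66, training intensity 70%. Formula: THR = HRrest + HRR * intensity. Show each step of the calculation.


HRR = HRmax - HRrest = 191 - 66 = 125
THR = 66 + 125 * 0.7
= 153.5 bpm

153.5 bpm


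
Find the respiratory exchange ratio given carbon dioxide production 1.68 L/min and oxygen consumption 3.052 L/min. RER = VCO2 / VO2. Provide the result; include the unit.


VCO2 = 1.68 L/min
VO2 = 3.052 L/min
RER = 1.68 / 3.052 = 0.5505

0.5505


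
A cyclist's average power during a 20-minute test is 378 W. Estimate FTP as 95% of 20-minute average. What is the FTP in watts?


FTP = 20-min power * 0.95
= 378 * 0.95
= 359.1 W

359.1 W


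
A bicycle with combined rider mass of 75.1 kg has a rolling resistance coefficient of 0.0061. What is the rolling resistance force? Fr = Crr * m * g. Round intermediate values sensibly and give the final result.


Fr = 0.0061 * 75.1 * 9.81
= 0.45811 * 9.81
= 4.494 N

4.494 N


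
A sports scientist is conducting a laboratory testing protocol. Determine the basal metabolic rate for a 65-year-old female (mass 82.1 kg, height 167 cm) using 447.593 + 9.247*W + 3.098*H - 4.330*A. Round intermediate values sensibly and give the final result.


BMR = 447.593 + 9.247*82.1 + 3.098*167 - 4.330*65
= 1442.69 kcal/day

1442.69 kcal/day


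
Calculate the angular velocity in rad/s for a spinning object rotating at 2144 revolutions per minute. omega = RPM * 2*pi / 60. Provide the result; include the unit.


omega = RPM * 2*pi / 60
= 2144 * 6.28318531 / 60
= 224.519 rad/s

224.519 rad/s


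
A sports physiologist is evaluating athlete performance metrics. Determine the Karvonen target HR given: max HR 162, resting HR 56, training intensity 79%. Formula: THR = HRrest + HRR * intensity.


HRR = HRmax - HRrest = 162 - 56 = 106
THR = 56 + 106 * 0.79
= 139.74 bpm

139.74 bpm


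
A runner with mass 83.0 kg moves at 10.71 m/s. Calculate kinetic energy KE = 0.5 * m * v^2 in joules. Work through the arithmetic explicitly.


v^2 = 10.71^2 = 114.7041
KE = 0.5 * 83.0 * 114.7041
= 4760.22 J

4760.22 J


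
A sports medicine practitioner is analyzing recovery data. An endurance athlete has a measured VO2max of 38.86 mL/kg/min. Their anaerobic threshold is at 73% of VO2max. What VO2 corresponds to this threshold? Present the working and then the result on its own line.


Anaerobic threshold VO2 = VO2max * 73%
= 38.86 * 0.73
= 28.37 mL/kg/min

28.37 mL/kg/min


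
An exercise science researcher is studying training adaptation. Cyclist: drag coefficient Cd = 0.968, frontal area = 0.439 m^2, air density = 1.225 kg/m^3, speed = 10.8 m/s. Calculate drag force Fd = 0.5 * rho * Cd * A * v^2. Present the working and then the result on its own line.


v^2 = 10.8^2 = 116.64
Fd = 0.5 * 1.225 * 0.968 * 0.439 * 116.64
= 30.359 N

30.359 N


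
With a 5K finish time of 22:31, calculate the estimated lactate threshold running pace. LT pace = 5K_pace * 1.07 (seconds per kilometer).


Race duration = 1351 s for 5 km
Average pace = 1351 / 5 = 270.2 s/km
LT pace = 270.2 * 1.07
= 289.11 s/km

289.11 s/km


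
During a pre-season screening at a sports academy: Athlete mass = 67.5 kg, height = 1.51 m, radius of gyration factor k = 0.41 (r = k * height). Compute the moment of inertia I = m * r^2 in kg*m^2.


r = k * height = 0.41 * 1.51 = 0.6191 m
r^2 = 0.6191^2 = 0.383285
I = 67.5 * 0.383285 = 25.872 kg*m^2

25.872 kg*m^2


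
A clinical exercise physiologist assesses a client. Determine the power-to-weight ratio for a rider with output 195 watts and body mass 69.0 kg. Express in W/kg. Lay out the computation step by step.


P/W = 195 / 69.0 = 2.826 W/kg

2.826 W/kg


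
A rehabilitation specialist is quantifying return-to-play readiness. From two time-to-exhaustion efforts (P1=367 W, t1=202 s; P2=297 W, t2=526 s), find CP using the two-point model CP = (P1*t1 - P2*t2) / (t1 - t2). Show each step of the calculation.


Work in trial 1 = 74134 J
Work in trial 2 = 156222 J
Delta work = -82088 J
Delta time = -324 s
CP = -82088 / -324 = 253.36 W

253.36 W


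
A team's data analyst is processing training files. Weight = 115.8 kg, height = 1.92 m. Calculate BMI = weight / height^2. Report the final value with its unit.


height^2 = 1.92^2 = 3.6864
BMI = 115.8 / 3.6864 = 31.41 kg/m^2

31.41 kg/m^2


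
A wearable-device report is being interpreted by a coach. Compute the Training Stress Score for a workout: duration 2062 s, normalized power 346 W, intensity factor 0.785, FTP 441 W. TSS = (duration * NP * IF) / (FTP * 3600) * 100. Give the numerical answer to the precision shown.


Product = 2062 * 346 * 0.785 = 560059.82
Base = 441 * 3600 = 1587600
TSS = 560059.82 / 1587600 * 100 = 35.28

35.28 TSS


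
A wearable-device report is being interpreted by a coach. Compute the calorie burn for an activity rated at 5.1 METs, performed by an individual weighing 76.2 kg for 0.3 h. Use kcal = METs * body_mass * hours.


Product of METs and mass = 5.1 * 76.2 = 388.62
Total kcal = 388.62 * 0.3 = 116.59 kcal

116.59 kcal


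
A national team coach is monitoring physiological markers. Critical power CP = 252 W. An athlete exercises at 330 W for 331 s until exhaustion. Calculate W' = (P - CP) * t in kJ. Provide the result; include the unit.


P - CP = 330 - 252 = 78 W
W' = 78 * 331 = 25818 J
= 25818 / 1000 = 25.818 kJ

25.818 kJ


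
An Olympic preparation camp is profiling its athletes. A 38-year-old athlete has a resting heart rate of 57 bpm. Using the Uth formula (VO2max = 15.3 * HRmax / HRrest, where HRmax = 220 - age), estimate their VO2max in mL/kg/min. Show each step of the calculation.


HRmax = 220 - 38 = 182 bpm
Ratio = HRmax / HRrest = 182 / 57 = 3.193
VO2max = 15.3 * 3.193 = 48.85 mL/kg/min

48.85 mL/kg/min


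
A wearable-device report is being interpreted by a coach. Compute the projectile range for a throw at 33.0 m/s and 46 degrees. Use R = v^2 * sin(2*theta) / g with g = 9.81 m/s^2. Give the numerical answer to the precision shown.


Two times the angle = 92 degrees
sin(92) = 0.999391
R = 1089.0 * 0.999391 / 9.81 = 110.942 m

110.942 m


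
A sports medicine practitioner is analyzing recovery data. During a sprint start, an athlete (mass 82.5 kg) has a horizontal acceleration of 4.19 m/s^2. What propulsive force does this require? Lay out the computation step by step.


Propulsive force = mass * acceleration
= 82.5 kg * 4.19 m/s^2
= 345.68 N

345.68 N


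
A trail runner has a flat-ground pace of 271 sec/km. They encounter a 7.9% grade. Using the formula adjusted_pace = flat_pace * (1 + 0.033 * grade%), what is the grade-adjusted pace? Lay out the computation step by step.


Grade factor = 1 + 0.033 * 7.9 = 1.2607
Adjusted = 271 * 1.2607 = 341.65 sec/km

341.65 s/km


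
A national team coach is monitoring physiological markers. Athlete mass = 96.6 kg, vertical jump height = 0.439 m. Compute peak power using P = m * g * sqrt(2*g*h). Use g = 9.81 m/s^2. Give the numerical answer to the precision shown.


sqrt(2 * 9.81 * 0.439) = sqrt(8.61318) = 2.934822 m/s
P = 96.6 * 9.81 * 2.934822
= 2781.17 W

2781.17 W
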